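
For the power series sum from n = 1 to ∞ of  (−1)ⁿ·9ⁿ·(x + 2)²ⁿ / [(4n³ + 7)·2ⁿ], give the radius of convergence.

By the ratio test, |a_{n+1}/a_n| = [(4n³ + 7)/(4(n+1)³ + 7)] · 9/2 → 9/2.
Since the exponent of (x + 2) increases by 2 each term, convergence requires |x + 2|² < 2/9, hence R = √2/3.

R = √2/3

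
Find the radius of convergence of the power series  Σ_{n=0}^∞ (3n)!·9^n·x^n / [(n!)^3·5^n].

R = 5/243

By the ratio test, |a_{n+1}/a_n| = (3n+1)·(3n+2)·(3n+3)/(n+1)³ · 9/5 → 243/5.
Convergence for |x| · 243/5 < 1, i.e. |x| < 5/243. So R = 5/243.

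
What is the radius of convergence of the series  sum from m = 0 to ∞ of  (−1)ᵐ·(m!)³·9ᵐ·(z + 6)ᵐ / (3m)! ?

R = 3

By the ratio test, |a_{m+1}/a_m| = (m+1)³/[(3m+1)·(3m+2)·(3m+3)] · 9 → 1/3.
Thus R = 1/(1/3) = 3.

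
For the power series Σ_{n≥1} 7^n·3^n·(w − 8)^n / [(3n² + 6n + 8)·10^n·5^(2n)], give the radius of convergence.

Apply the ratio test: |a_{n+1}| / |a_n| = [(3n² + 6n + 8)/(3(n+1)² + 6(n+1) + 8)] · 7·3/(10·25), which tends to 21/250 as n → ∞.
Thus R = 1/(21/250) = 250/21.

R = 250/21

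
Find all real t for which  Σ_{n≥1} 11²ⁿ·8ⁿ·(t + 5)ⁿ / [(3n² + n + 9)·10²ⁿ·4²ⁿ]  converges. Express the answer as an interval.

[-805/121, -405/121]

Ratio test: |a_{n+1}/a_n| = [(3n² + n + 9)/(3(n+1)² + (n+1) + 9)] · 121·8/(100·16) → 121/200 as n → ∞.
The series converges when 121/200 · |t + 5| < 1, giving R = 200/121.
Check t = -405/121: the series is dominated by a constant times Σ 1/n², which converges (p = 2 > 1).
Check t = -805/121: the terms are on the order of 1/n², so the series converges absolutely by comparison with the p-series (p = 2 > 1).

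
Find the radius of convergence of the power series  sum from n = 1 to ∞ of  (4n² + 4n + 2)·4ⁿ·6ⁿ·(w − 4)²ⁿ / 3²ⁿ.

R = √6/4

Ratio test: |a_{n+1}/a_n| = [(4(n+1)² + 4(n+1) + 2)/(4n² + 4n + 2)] · 4·6/9 → 8/3 as n → ∞.
Successive powers of (w − 4) differ by 2, so the series converges when |w − 4|² · 8/3 < 1, i.e. |w − 4| < √(3/8). So R = √6/4.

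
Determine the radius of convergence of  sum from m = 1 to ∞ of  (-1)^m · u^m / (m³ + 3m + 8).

The ratio of consecutive coefficients is (m³ + 3m + 8)/((m+1)³ + 3(m+1) + 8) → 1.
Convergence for |u| < 1, so R = 1.

R = 1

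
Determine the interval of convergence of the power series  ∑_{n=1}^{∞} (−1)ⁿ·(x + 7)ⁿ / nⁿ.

(−∞, ∞)

By the Cauchy root test, |a_n|^(1/n) = 1/n → 0.
Since the n-th root of |a_n| tends to 0, the series converges for all real x; R = ∞.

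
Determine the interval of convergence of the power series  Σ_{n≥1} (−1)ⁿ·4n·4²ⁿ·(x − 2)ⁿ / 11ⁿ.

(21/16, 43/16)

By the ratio test, |a_{n+1}/a_n| = [4(n+1)/4n] · 16/11 → 16/11.
Hence the series converges for |x − 2| < 1/(16/11) = 11/16, so the radius of convergence is 11/16.
Check x = 43/16: the terms do not tend to 0, so the series diverges.
Check x = 21/16: the n-th term does not approach 0; divergence by the term test.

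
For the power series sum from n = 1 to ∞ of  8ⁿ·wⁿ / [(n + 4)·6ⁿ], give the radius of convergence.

R = 3/4

Ratio test: |a_{n+1}/a_n| = [(n + 4)/((n+1) + 4)] · 8/6 → 4/3 as n → ∞.
Hence the series converges for |w| < 1/(4/3) = 3/4, so the radius of convergence is 3/4.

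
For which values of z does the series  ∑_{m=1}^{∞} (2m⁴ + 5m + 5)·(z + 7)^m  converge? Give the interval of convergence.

(-8, -6)

Ratio test: |a_{m+1}/a_m| = (2(m+1)⁴ + 5(m+1) + 5)/(2m⁴ + 5m + 5) → 1 as m → ∞.
Hence R = 1.
Endpoint z = -6: the terms do not tend to 0, so the series diverges.
Check z = -8: the terms do not tend to 0, so the series diverges.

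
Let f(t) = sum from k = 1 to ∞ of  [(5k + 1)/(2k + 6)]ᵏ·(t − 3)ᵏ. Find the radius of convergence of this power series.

Root test: |a_k|^(1/k) = (5k + 1)/(2k + 6) → 5/2.
Thus R = 1/(5/2) = 2/5.

R = 2/5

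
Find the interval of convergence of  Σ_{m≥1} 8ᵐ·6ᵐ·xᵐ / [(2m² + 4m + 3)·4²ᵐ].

Ratio test: |a_{m+1}/a_m| = [(2m² + 4m + 3)/(2(m+1)² + 4(m+1) + 3)] · 8·6/16 → 3 as m → ∞.
Hence the series converges for |x| < 1/(3) = 1/3, so the radius of convergence is 1/3.
Check x = 1/3: the terms are on the order of 1/m², so the series converges absolutely by comparison with the p-series (p = 2 > 1).
At x = -1/3: the terms are on the order of 1/m², so the series converges absolutely by comparison with the p-series (p = 2 > 1).

[-1/3, 1/3]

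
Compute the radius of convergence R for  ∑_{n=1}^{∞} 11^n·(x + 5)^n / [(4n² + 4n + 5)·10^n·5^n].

R = 50/11

By the ratio test, |a_{n+1}/a_n| = [(4n² + 4n + 5)/(4(n+1)² + 4(n+1) + 5)] · 11/(10·5) → 11/50.
Convergence for |x + 5| · 11/50 < 1, i.e. |x + 5| < 50/11. So R = 50/11.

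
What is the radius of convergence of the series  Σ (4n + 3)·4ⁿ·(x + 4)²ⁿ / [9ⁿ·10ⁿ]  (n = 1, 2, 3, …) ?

Ratio test: |a_{n+1}/a_n| = [(4(n+1) + 3)/(4n + 3)] · 4/(9·10) → 2/45 as n → ∞.
Successive powers of (x + 4) differ by 2, so the series converges when |x + 4|² · 2/45 < 1, i.e. |x + 4| < √(45/2). So R = 3√10/2.

R = 3√10/2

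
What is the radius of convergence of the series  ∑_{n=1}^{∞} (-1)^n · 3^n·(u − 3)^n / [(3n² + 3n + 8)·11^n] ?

Apply the ratio test: |a_{n+1}| / |a_n| = [(3n² + 3n + 8)/(3(n+1)² + 3(n+1) + 8)] · 3/11, which tends to 3/11 as n → ∞.
Hence the series converges for |u − 3| < 1/(3/11) = 11/3, so the radius of convergence is 11/3.

R = 11/3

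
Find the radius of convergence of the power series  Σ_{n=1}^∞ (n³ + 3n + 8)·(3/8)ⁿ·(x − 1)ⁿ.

Apply the ratio test: |a_{n+1}| / |a_n| = [((n+1)³ + 3(n+1) + 8)/(n³ + 3n + 8)] · 3/8, which tends to 3/8 as n → ∞.
Convergence for |x − 1| · 3/8 < 1, i.e. |x − 1| < 8/3. So R = 8/3.

R = 8/3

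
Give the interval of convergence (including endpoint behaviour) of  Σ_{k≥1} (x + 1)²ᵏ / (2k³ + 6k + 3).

[-2, 0]

The ratio of consecutive coefficients is (2k³ + 6k + 3)/(2(k+1)³ + 6(k+1) + 3) → 1.
Successive powers of (x + 1) differ by 2, so the series converges when |x + 1|² · 1 < 1, i.e. |x + 1| < √(1) = 1. So R = 1.
At x = 0: absolute convergence follows by limit comparison with Σ 1/k³.
When x = -2, absolute convergence follows by limit comparison with Σ 1/k³.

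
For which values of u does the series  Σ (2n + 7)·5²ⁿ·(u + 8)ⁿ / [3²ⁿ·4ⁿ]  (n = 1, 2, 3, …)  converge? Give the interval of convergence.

The ratio of consecutive coefficients is [(2(n+1) + 7)/(2n + 7)] · 25/(9·4) → 25/36.
Hence the series converges for |u + 8| < 1/(25/36) = 36/25, so the radius of convergence is 36/25.
At u = -164/25: the terms have absolute value of order n, which does not tend to 0, so the series diverges by the divergence test.
At u = -236/25: the terms have absolute value of order n, which does not tend to 0, so the series diverges by the divergence test.

(-236/25, -164/25)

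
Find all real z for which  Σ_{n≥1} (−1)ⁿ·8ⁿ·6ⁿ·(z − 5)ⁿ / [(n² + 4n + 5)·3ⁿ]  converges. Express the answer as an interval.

[79/16, 81/16]

Ratio test: |a_{n+1}/a_n| = [(n² + 4n + 5)/((n+1)² + 4(n+1) + 5)] · 8·6/3 → 16 as n → ∞.
Hence the series converges for |z − 5| < 1/(16) = 1/16, so the radius of convergence is 1/16.
When z = 81/16, the terms are on the order of 1/n², so the series converges absolutely by comparison with the p-series (p = 2 > 1).
Endpoint z = 79/16: the series is dominated by a constant times Σ 1/n², which converges (p = 2 > 1).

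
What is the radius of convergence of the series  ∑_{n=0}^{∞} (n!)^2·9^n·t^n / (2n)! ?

R = 4/9

Ratio test: |a_{n+1}/a_n| = (n+1)²/[(2n+1)·(2n+2)] · 9 → 9/4 as n → ∞.
Hence the series converges for |t| < 1/(9/4) = 4/9, so the radius of convergence is 4/9.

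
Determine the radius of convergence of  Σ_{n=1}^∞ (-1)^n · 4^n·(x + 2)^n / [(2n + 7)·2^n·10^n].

The ratio of consecutive coefficients is [(2n + 7)/(2(n+1) + 7)] · 4/(2·10) → 1/5.
The series converges when 1/5 · |x + 2| < 1, giving R = 5.

R = 5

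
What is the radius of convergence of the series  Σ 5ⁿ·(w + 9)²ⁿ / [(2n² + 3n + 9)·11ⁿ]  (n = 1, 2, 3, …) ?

The ratio of consecutive coefficients is [(2n² + 3n + 9)/(2(n+1)² + 3(n+1) + 9)] · 5/11 → 5/11.
Successive powers of (w + 9) differ by 2, so the series converges when |w + 9|² · 5/11 < 1, i.e. |w + 9| < √(11/5). So R = √55/5.

R = √55/5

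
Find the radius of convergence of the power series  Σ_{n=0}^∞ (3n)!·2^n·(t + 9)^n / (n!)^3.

R = 1/54

Apply the ratio test: |a_{n+1}| / |a_n| = (3n+1)·(3n+2)·(3n+3)/(n+1)³ · 2, which tends to 54 as n → ∞.
The series converges when 54 · |t + 9| < 1, giving R = 1/54.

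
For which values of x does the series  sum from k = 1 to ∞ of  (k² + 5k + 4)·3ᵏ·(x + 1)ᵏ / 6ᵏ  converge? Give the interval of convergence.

The ratio of consecutive coefficients is [((k+1)² + 5(k+1) + 4)/(k² + 5k + 4)] · 3/6 → 1/2.
Hence the series converges for |x + 1| < 1/(1/2) = 2, so the radius of convergence is 2.
At x = 1: the k-th term does not approach 0; divergence by the term test.
When x = -3, the terms do not tend to 0, so the series diverges.

(-3, 1)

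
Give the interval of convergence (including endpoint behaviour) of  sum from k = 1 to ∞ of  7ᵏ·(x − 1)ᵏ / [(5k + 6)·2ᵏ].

The ratio of consecutive coefficients is [(5k + 6)/(5(k+1) + 6)] · 7/2 → 7/2.
Hence the series converges for |x − 1| < 1/(7/2) = 2/7, so the radius of convergence is 2/7.
Check x = 9/7: the terms behave like c/k; limit comparison with the harmonic series gives divergence.
Check x = 5/7: convergence follows from the alternating series test (terms decrease monotonically to 0).

[5/7, 9/7)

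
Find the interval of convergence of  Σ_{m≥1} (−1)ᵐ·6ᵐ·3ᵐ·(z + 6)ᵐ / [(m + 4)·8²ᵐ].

The ratio of consecutive coefficients is [(m + 4)/((m+1) + 4)] · 6·3/64 → 9/32.
Hence the series converges for |z + 6| < 1/(9/32) = 32/9, so the radius of convergence is 32/9.
Endpoint z = -22/9: the terms alternate in sign and decrease monotonically to 0 in absolute value (size ~ c/m), so the alternating series test gives convergence.
Check z = -86/9: comparison with the harmonic series Σ 1/m shows the series diverges.

(-86/9, -22/9]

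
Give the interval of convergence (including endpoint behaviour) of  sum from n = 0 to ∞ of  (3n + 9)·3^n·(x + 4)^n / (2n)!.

Apply the ratio test: |a_{n+1}| / |a_n| = (3(n+1) + 9)/(3n + 9) · 3 · 1/[(2n+1)·(2n+2)], which tends to 0 as n → ∞.
The limit is 0, so the series converges for all x; R = ∞.

(−∞, ∞)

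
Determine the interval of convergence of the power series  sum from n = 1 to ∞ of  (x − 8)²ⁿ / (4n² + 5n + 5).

[7, 9]

Ratio test: |a_{n+1}/a_n| = (4n² + 5n + 5)/(4(n+1)² + 5(n+1) + 5) → 1 as n → ∞.
Writing y = (x − 8)², the series in y has radius 1, so |x − 8| < √(1) = 1 and R = 1.
At x = 9: the series is dominated by a constant times Σ 1/n², which converges (p = 2 > 1).
When x = 7, absolute convergence follows by limit comparison with Σ 1/n².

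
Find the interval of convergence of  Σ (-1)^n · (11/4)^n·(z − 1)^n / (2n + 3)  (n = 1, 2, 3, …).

(7/11, 15/11]

Ratio test: |a_{n+1}/a_n| = [(2n + 3)/(2(n+1) + 3)] · 11/4 → 11/4 as n → ∞.
Thus R = 1/(11/4) = 4/11.
At z = 15/11: an alternating series whose terms decrease to 0 in absolute value, so it converges by the Leibniz criterion.
At z = 7/11: comparison with the harmonic series Σ 1/n shows the series diverges.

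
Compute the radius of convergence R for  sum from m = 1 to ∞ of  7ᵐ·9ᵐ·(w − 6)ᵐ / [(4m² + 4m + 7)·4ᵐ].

Apply the ratio test: |a_{m+1}| / |a_m| = [(4m² + 4m + 7)/(4(m+1)² + 4(m+1) + 7)] · 7·9/4, which tends to 63/4 as m → ∞.
Convergence for |w − 6| · 63/4 < 1, i.e. |w − 6| < 4/63. So R = 4/63.

R = 4/63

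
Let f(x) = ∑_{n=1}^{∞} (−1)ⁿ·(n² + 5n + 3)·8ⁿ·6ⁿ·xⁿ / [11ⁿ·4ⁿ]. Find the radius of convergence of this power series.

R = 11/12

Apply the ratio test: |a_{n+1}| / |a_n| = [((n+1)² + 5(n+1) + 3)/(n² + 5n + 3)] · 8·6/(11·4), which tends to 12/11 as n → ∞.
Hence the series converges for |x| < 1/(12/11) = 11/12, so the radius of convergence is 11/12.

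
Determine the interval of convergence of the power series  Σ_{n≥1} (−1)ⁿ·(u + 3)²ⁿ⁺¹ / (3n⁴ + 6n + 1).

[-4, -2]

Ratio test: |a_{n+1}/a_n| = (3n⁴ + 6n + 1)/(3(n+1)⁴ + 6(n+1) + 1) → 1 as n → ∞.
Since the exponent of (u + 3) increases by 2 each term, convergence requires |u + 3|² < 1, hence R = 1.
At u = -2: absolute convergence follows by limit comparison with Σ 1/n⁴.
At u = -4: the series is dominated by a constant times Σ 1/n⁴, which converges (p = 4 > 1).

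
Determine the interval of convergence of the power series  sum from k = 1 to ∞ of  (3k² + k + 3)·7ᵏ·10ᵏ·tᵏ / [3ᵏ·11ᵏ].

(-33/70, 33/70)

Ratio test: |a_{k+1}/a_k| = [(3(k+1)² + (k+1) + 3)/(3k² + k + 3)] · 7·10/(3·11) → 70/33 as k → ∞.
Thus R = 1/(70/33) = 33/70.
When t = 33/70, the k-th term does not approach 0; divergence by the term test.
Check t = -33/70: the terms do not tend to 0, so the series diverges.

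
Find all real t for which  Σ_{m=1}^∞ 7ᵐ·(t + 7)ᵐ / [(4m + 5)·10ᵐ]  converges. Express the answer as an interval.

By the ratio test, |a_{m+1}/a_m| = [(4m + 5)/(4(m+1) + 5)] · 7/10 → 7/10.
Convergence for |t + 7| · 7/10 < 1, i.e. |t + 7| < 10/7. So R = 10/7.
At t = -39/7: the terms behave like c/m; limit comparison with the harmonic series gives divergence.
Endpoint t = -59/7: an alternating series whose terms decrease to 0 in absolute value, so it converges by the Leibniz criterion.

[-59/7, -39/7)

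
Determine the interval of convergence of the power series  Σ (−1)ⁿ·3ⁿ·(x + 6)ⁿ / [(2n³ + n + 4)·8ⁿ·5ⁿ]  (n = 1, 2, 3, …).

By the ratio test, |a_{n+1}/a_n| = [(2n³ + n + 4)/(2(n+1)³ + (n+1) + 4)] · 3/(8·5) → 3/40.
Thus R = 1/(3/40) = 40/3.
Check x = 22/3: the terms are on the order of 1/n³, so the series converges absolutely by comparison with the p-series (p = 3 > 1).
Endpoint x = -58/3: absolute convergence follows by limit comparison with Σ 1/n³.

[-58/3, 22/3]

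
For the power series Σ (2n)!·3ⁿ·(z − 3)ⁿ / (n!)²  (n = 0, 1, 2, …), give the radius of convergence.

Apply the ratio test: |a_{n+1}| / |a_n| = (2n+1)·(2n+2)/(n+1)² · 3, which tends to 12 as n → ∞.
Convergence for |z − 3| · 12 < 1, i.e. |z − 3| < 1/12. So R = 1/12.

R = 1/12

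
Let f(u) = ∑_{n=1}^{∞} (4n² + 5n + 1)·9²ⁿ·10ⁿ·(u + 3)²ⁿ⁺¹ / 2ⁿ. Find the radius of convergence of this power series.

The ratio of consecutive coefficients is [(4(n+1)² + 5(n+1) + 1)/(4n² + 5n + 1)] · 81·10/2 → 405.
Writing y = (u + 3)², the series in y has radius 1/405, so |u + 3| < √(1/405) and R = √5/45.

R = √5/45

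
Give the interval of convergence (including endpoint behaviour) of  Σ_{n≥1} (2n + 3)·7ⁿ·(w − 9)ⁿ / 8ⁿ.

By the ratio test, |a_{n+1}/a_n| = [(2(n+1) + 3)/(2n + 3)] · 7/8 → 7/8.
The series converges when 7/8 · |w − 9| < 1, giving R = 8/7.
At w = 71/7: the terms have absolute value of order n, which does not tend to 0, so the series diverges by the divergence test.
When w = 55/7, the n-th term does not approach 0; divergence by the term test.

(55/7, 71/7)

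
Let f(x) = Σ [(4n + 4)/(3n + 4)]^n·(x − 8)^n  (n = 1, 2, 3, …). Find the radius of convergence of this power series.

Applying the root test, |a_n|^(1/n) = (4n + 4)/(3n + 4) → 4/3.
The series converges when 4/3 · |x − 8| < 1, giving R = 3/4.

R = 3/4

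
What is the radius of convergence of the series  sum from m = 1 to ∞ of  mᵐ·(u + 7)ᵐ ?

Root test: |a_m|^(1/m) = m → ∞.
Since the m-th root of |a_m| is unbounded, the series converges only at u = -7; R = 0.

R = 0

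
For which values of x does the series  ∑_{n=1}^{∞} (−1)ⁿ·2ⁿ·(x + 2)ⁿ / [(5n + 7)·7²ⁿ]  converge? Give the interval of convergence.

Apply the ratio test: |a_{n+1}| / |a_n| = [(5n + 7)/(5(n+1) + 7)] · 2/49, which tends to 2/49 as n → ∞.
Convergence for |x + 2| · 2/49 < 1, i.e. |x + 2| < 49/2. So R = 49/2.
When x = 45/2, the terms alternate in sign and decrease monotonically to 0 in absolute value (size ~ c/n), so the alternating series test gives convergence.
Check x = -53/2: comparison with the harmonic series Σ 1/n shows the series diverges.

(-53/2, 45/2]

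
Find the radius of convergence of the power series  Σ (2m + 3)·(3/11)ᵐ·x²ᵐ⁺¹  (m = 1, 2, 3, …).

R = √33/3

By the ratio test, |a_{m+1}/a_m| = [(2(m+1) + 3)/(2m + 3)] · 3/11 → 3/11.
Since the exponent of x increases by 2 each term, convergence requires |x|² < 11/3, hence R = √33/3.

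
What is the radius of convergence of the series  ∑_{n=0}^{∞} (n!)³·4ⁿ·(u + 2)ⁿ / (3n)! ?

R = 27/4

The ratio of consecutive coefficients is (n+1)³/[(3n+1)·(3n+2)·(3n+3)] · 4 → 4/27.
Hence the series converges for |u + 2| < 1/(4/27) = 27/4, so the radius of convergence is 27/4.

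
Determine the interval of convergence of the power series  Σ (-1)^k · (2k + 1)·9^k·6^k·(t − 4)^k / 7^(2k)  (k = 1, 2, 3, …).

(167/54, 265/54)

Ratio test: |a_{k+1}/a_k| = [(2(k+1) + 1)/(2k + 1)] · 9·6/49 → 54/49 as k → ∞.
Convergence for |t − 4| · 54/49 < 1, i.e. |t − 4| < 49/54. So R = 49/54.
At t = 265/54: the k-th term does not approach 0; divergence by the term test.
At t = 167/54: the k-th term does not approach 0; divergence by the term test.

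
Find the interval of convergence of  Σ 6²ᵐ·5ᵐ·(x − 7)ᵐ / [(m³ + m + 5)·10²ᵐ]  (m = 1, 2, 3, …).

[58/9, 68/9]

By the ratio test, |a_{m+1}/a_m| = [(m³ + m + 5)/((m+1)³ + (m+1) + 5)] · 36·5/100 → 9/5.
The series converges when 9/5 · |x − 7| < 1, giving R = 5/9.
When x = 68/9, absolute convergence follows by limit comparison with Σ 1/m³.
When x = 58/9, the series is dominated by a constant times Σ 1/m³, which converges (p = 3 > 1).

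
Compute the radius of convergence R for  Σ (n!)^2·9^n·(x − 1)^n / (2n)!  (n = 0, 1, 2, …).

R = 4/9

Ratio test: |a_{n+1}/a_n| = (n+1)²/[(2n+1)·(2n+2)] · 9 → 9/4 as n → ∞.
The series converges when 9/4 · |x − 1| < 1, giving R = 4/9.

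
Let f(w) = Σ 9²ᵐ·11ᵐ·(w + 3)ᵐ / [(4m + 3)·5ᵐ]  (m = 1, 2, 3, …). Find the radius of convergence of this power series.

R = 5/891

The ratio of consecutive coefficients is [(4m + 3)/(4(m+1) + 3)] · 81·11/5 → 891/5.
Convergence for |w + 3| · 891/5 < 1, i.e. |w + 3| < 5/891. So R = 5/891.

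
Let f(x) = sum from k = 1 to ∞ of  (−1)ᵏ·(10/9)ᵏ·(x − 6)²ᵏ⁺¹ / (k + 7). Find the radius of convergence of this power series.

R = 3√10/10

Apply the ratio test: |a_{k+1}| / |a_k| = [(k + 7)/((k+1) + 7)] · 10/9, which tends to 10/9 as k → ∞.
Since the exponent of (x − 6) increases by 2 each term, convergence requires |x − 6|² < 9/10, hence R = 3√10/10.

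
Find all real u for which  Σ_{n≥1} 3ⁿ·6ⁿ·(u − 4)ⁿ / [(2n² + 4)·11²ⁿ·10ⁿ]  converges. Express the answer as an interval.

By the ratio test, |a_{n+1}/a_n| = [(2n² + 4)/(2(n+1)² + 4)] · 3·6/(121·10) → 9/605.
Convergence for |u − 4| · 9/605 < 1, i.e. |u − 4| < 605/9. So R = 605/9.
Check u = 641/9: the series is dominated by a constant times Σ 1/n², which converges (p = 2 > 1).
When u = -569/9, the terms are on the order of 1/n², so the series converges absolutely by comparison with the p-series (p = 2 > 1).

[-569/9, 641/9]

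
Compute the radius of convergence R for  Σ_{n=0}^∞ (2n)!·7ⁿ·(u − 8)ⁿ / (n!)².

The ratio of consecutive coefficients is (2n+1)·(2n+2)/(n+1)² · 7 → 28.
The series converges when 28 · |u − 8| < 1, giving R = 1/28.

R = 1/28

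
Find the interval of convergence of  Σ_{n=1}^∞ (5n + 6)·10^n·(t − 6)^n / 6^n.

By the ratio test, |a_{n+1}/a_n| = [(5(n+1) + 6)/(5n + 6)] · 10/6 → 5/3.
Hence the series converges for |t − 6| < 1/(5/3) = 3/5, so the radius of convergence is 3/5.
Endpoint t = 33/5: the terms have absolute value of order n, which does not tend to 0, so the series diverges by the divergence test.
When t = 27/5, the terms do not tend to 0, so the series diverges.

(27/5, 33/5)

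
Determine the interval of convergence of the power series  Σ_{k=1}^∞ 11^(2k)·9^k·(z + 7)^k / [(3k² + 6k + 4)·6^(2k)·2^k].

Apply the ratio test: |a_{k+1}| / |a_k| = [(3k² + 6k + 4)/(3(k+1)² + 6(k+1) + 4)] · 121·9/(36·2), which tends to 121/8 as k → ∞.
Hence the series converges for |z + 7| < 1/(121/8) = 8/121, so the radius of convergence is 8/121.
Endpoint z = -839/121: the series is dominated by a constant times Σ 1/k², which converges (p = 2 > 1).
When z = -855/121, the series is dominated by a constant times Σ 1/k², which converges (p = 2 > 1).

[-855/121, -839/121]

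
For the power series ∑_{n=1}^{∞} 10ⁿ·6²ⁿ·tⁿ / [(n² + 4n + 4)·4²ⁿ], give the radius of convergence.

R = 2/45

Ratio test: |a_{n+1}/a_n| = [(n² + 4n + 4)/((n+1)² + 4(n+1) + 4)] · 10·36/16 → 45/2 as n → ∞.
The series converges when 45/2 · |t| < 1, giving R = 2/45.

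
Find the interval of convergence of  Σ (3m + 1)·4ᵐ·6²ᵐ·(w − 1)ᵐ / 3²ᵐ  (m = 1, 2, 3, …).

(15/16, 17/16)

The ratio of consecutive coefficients is [(3(m+1) + 1)/(3m + 1)] · 4·36/9 → 16.
Hence the series converges for |w − 1| < 1/(16) = 1/16, so the radius of convergence is 1/16.
Endpoint w = 17/16: the terms have absolute value of order m, which does not tend to 0, so the series diverges by the divergence test.
Check w = 15/16: the terms have absolute value of order m, which does not tend to 0, so the series diverges by the divergence test.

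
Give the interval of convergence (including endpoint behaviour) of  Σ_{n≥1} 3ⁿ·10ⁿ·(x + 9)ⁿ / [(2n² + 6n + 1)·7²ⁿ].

The ratio of consecutive coefficients is [(2n² + 6n + 1)/(2(n+1)² + 6(n+1) + 1)] · 3·10/49 → 30/49.
Hence the series converges for |x + 9| < 1/(30/49) = 49/30, so the radius of convergence is 49/30.
At x = -221/30: the series is dominated by a constant times Σ 1/n², which converges (p = 2 > 1).
Endpoint x = -319/30: the series is dominated by a constant times Σ 1/n², which converges (p = 2 > 1).

[-319/30, -221/30]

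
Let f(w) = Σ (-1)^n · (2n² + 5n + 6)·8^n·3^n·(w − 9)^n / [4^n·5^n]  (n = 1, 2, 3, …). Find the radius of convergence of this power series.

Apply the ratio test: |a_{n+1}| / |a_n| = [(2(n+1)² + 5(n+1) + 6)/(2n² + 5n + 6)] · 8·3/(4·5), which tends to 6/5 as n → ∞.
The series converges when 6/5 · |w − 9| < 1, giving R = 5/6.

R = 5/6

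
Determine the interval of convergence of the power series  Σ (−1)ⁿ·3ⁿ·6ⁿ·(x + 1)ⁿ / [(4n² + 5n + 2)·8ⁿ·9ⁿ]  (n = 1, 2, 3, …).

[-5, 3]

By the ratio test, |a_{n+1}/a_n| = [(4n² + 5n + 2)/(4(n+1)² + 5(n+1) + 2)] · 3·6/(8·9) → 1/4.
Convergence for |x + 1| · 1/4 < 1, i.e. |x + 1| < 4. So R = 4.
Check x = 3: the terms are on the order of 1/n², so the series converges absolutely by comparison with the p-series (p = 2 > 1).
When x = -5, the series is dominated by a constant times Σ 1/n², which converges (p = 2 > 1).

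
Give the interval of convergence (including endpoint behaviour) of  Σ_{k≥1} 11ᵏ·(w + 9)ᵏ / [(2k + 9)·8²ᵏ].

Ratio test: |a_{k+1}/a_k| = [(2k + 9)/(2(k+1) + 9)] · 11/64 → 11/64 as k → ∞.
Hence the series converges for |w + 9| < 1/(11/64) = 64/11, so the radius of convergence is 64/11.
When w = -35/11, the terms behave like c/k; limit comparison with the harmonic series gives divergence.
Endpoint w = -163/11: the terms alternate in sign and decrease monotonically to 0 in absolute value (size ~ c/k), so the alternating series test gives convergence.

[-163/11, -35/11)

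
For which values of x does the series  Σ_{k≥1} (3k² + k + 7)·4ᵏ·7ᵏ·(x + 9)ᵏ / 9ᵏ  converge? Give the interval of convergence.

By the ratio test, |a_{k+1}/a_k| = [(3(k+1)² + (k+1) + 7)/(3k² + k + 7)] · 4·7/9 → 28/9.
Hence the series converges for |x + 9| < 1/(28/9) = 9/28, so the radius of convergence is 9/28.
Check x = -243/28: the terms have absolute value of order k², which does not tend to 0, so the series diverges by the divergence test.
When x = -261/28, the terms have absolute value of order k², which does not tend to 0, so the series diverges by the divergence test.

(-261/28, -243/28)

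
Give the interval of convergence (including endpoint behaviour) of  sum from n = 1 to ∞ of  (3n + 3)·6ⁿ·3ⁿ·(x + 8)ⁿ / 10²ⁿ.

(-122/9, -22/9)

Ratio test: |a_{n+1}/a_n| = [(3(n+1) + 3)/(3n + 3)] · 6·3/100 → 9/50 as n → ∞.
Thus R = 1/(9/50) = 50/9.
When x = -22/9, the n-th term does not approach 0; divergence by the term test.
Endpoint x = -122/9: the terms do not tend to 0, so the series diverges.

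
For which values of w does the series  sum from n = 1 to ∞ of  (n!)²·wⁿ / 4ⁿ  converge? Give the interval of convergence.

The ratio of consecutive coefficients is (n+1)² · 1/4 → ∞.
The ratio grows without bound, so the series diverges whenever w ≠ 0; it converges only at w = 0. R = 0.

{0}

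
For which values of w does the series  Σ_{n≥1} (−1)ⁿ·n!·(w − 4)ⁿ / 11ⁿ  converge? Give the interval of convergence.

Apply the ratio test: |a_{n+1}| / |a_n| = (n+1) · 1/11, which tends to ∞ as n → ∞.
The ratio grows without bound, so the series diverges whenever (w − 4) ≠ 0; it converges only at w = 4. R = 0.

{4}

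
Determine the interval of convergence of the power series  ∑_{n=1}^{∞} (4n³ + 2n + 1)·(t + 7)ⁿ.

(-8, -6)

Ratio test: |a_{n+1}/a_n| = (4(n+1)³ + 2(n+1) + 1)/(4n³ + 2n + 1) → 1 as n → ∞.
Convergence for |t + 7| < 1, so R = 1.
When t = -6, the n-th term does not approach 0; divergence by the term test.
When t = -8, the terms have absolute value of order n³, which does not tend to 0, so the series diverges by the divergence test.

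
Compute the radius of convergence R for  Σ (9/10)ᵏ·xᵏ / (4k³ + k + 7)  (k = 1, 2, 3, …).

Apply the ratio test: |a_{k+1}| / |a_k| = [(4k³ + k + 7)/(4(k+1)³ + (k+1) + 7)] · 9/10, which tends to 9/10 as k → ∞.
Thus R = 1/(9/10) = 10/9.

R = 10/9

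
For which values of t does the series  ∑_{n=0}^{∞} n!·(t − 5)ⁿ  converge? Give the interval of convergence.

Apply the ratio test: |a_{n+1}| / |a_n| = (n+1), which tends to ∞ as n → ∞.
The ratio grows without bound, so the series diverges whenever (t − 5) ≠ 0; it converges only at t = 5. R = 0.

{5}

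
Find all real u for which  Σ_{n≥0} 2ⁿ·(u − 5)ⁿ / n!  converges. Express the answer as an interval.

(−∞, ∞)

The ratio of consecutive coefficients is 2 · 1/(n+1) → 0.
The limit is 0, so the series converges for all u; R = ∞.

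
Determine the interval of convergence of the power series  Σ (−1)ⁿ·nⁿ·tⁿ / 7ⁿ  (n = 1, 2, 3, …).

{0}

By the Cauchy root test, |a_n|^(1/n) = n/7 → ∞.
The root grows without bound, so R = 0 (convergence only at t = 0).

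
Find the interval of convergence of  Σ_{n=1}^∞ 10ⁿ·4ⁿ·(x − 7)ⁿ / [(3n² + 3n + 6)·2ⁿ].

By the ratio test, |a_{n+1}/a_n| = [(3n² + 3n + 6)/(3(n+1)² + 3(n+1) + 6)] · 10·4/2 → 20.
Convergence for |x − 7| · 20 < 1, i.e. |x − 7| < 1/20. So R = 1/20.
Endpoint x = 141/20: absolute convergence follows by limit comparison with Σ 1/n².
At x = 139/20: the terms are on the order of 1/n², so the series converges absolutely by comparison with the p-series (p = 2 > 1).

[139/20, 141/20]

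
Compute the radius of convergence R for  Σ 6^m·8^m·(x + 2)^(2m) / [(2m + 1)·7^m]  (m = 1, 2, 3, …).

The ratio of consecutive coefficients is [(2m + 1)/(2(m+1) + 1)] · 6·8/7 → 48/7.
Writing y = (x + 2)², the series in y has radius 7/48, so |x + 2| < √(7/48) and R = √21/12.

R = √21/12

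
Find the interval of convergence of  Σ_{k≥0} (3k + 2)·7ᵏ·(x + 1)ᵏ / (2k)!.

By the ratio test, |a_{k+1}/a_k| = (3(k+1) + 2)/(3k + 2) · 7 · 1/[(2k+1)·(2k+2)] → 0.
Since the limit is 0 < 1 for every x, the series converges on all of ℝ and R = ∞.

(−∞, ∞)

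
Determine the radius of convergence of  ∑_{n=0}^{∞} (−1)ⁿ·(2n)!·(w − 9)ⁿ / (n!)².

R = 1/4

By the ratio test, |a_{n+1}/a_n| = (2n+1)·(2n+2)/(n+1)² → 4.
Convergence for |w − 9| · 4 < 1, i.e. |w − 9| < 1/4. So R = 1/4.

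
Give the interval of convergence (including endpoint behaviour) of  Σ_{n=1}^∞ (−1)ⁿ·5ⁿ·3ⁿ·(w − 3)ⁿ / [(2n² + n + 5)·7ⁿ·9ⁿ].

The ratio of consecutive coefficients is [(2n² + n + 5)/(2(n+1)² + (n+1) + 5)] · 5·3/(7·9) → 5/21.
Convergence for |w − 3| · 5/21 < 1, i.e. |w − 3| < 21/5. So R = 21/5.
Endpoint w = 36/5: the terms are on the order of 1/n², so the series converges absolutely by comparison with the p-series (p = 2 > 1).
Check w = -6/5: the series is dominated by a constant times Σ 1/n², which converges (p = 2 > 1).

[-6/5, 36/5]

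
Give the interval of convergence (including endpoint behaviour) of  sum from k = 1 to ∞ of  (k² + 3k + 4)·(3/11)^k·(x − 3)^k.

Ratio test: |a_{k+1}/a_k| = [((k+1)² + 3(k+1) + 4)/(k² + 3k + 4)] · 3/11 → 3/11 as k → ∞.
Thus R = 1/(3/11) = 11/3.
At x = 20/3: the terms have absolute value of order k², which does not tend to 0, so the series diverges by the divergence test.
Endpoint x = -2/3: the terms do not tend to 0, so the series diverges.

(-2/3, 20/3)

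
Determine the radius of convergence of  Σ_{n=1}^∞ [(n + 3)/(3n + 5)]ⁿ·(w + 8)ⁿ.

Root test: |a_n|^(1/n) = (n + 3)/(3n + 5) → 1/3.
Convergence for |w + 8| · 1/3 < 1, i.e. |w + 8| < 3. So R = 3.

R = 3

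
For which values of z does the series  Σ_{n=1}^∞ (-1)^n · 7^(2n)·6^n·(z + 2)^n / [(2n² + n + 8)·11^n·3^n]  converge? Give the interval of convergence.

[-207/98, -185/98]

Apply the ratio test: |a_{n+1}| / |a_n| = [(2n² + n + 8)/(2(n+1)² + (n+1) + 8)] · 49·6/(11·3), which tends to 98/11 as n → ∞.
Hence the series converges for |z + 2| < 1/(98/11) = 11/98, so the radius of convergence is 11/98.
At z = -185/98: absolute convergence follows by limit comparison with Σ 1/n².
Endpoint z = -207/98: the series is dominated by a constant times Σ 1/n², which converges (p = 2 > 1).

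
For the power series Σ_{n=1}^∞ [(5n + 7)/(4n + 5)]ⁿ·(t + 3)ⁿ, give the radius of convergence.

Applying the root test, |a_n|^(1/n) = (5n + 7)/(4n + 5) → 5/4.
Hence the series converges for |t + 3| < 1/(5/4) = 4/5, so the radius of convergence is 4/5.

R = 4/5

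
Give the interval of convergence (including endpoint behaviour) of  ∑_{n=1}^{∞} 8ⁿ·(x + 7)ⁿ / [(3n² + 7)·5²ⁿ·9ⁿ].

Apply the ratio test: |a_{n+1}| / |a_n| = [(3n² + 7)/(3(n+1)² + 7)] · 8/(25·9), which tends to 8/225 as n → ∞.
Thus R = 1/(8/225) = 225/8.
Check x = 169/8: absolute convergence follows by limit comparison with Σ 1/n².
When x = -281/8, the series is dominated by a constant times Σ 1/n², which converges (p = 2 > 1).

[-281/8, 169/8]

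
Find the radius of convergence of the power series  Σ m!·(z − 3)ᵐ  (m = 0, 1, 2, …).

Ratio test: |a_{m+1}/a_m| = (m+1) → ∞ as m → ∞.
Since the ratio → ∞, the series diverges for every z ≠ 3, and R = 0.

R = 0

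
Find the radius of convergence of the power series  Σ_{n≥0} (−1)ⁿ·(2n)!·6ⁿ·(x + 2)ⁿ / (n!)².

By the ratio test, |a_{n+1}/a_n| = (2n+1)·(2n+2)/(n+1)² · 6 → 24.
Convergence for |x + 2| · 24 < 1, i.e. |x + 2| < 1/24. So R = 1/24.

R = 1/24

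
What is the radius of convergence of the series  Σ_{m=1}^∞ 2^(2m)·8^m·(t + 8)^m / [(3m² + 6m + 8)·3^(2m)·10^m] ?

R = 45/16

Apply the ratio test: |a_{m+1}| / |a_m| = [(3m² + 6m + 8)/(3(m+1)² + 6(m+1) + 8)] · 4·8/(9·10), which tends to 16/45 as m → ∞.
Hence the series converges for |t + 8| < 1/(16/45) = 45/16, so the radius of convergence is 45/16.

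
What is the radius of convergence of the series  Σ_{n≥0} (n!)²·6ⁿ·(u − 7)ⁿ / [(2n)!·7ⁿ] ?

R = 14/3

Ratio test: |a_{n+1}/a_n| = (n+1)²/[(2n+1)·(2n+2)] · 6/7 → 3/14 as n → ∞.
Thus R = 1/(3/14) = 14/3.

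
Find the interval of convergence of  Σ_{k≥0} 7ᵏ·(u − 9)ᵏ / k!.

(−∞, ∞)

Ratio test: |a_{k+1}/a_k| = 7 · 1/(k+1) → 0 as k → ∞.
The limit is 0, so the series converges for all u; R = ∞.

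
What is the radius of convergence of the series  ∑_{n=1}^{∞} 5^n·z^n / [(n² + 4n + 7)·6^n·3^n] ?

By the ratio test, |a_{n+1}/a_n| = [(n² + 4n + 7)/((n+1)² + 4(n+1) + 7)] · 5/(6·3) → 5/18.
The series converges when 5/18 · |z| < 1, giving R = 18/5.

R = 18/5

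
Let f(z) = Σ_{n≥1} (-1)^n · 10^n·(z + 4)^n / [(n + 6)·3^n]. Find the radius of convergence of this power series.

R = 3/10

The ratio of consecutive coefficients is [(n + 6)/((n+1) + 6)] · 10/3 → 10/3.
Hence the series converges for |z + 4| < 1/(10/3) = 3/10, so the radius of convergence is 3/10.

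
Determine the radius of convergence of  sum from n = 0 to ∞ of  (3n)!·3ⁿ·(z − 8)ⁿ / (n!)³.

R = 1/81

Apply the ratio test: |a_{n+1}| / |a_n| = (3n+1)·(3n+2)·(3n+3)/(n+1)³ · 3, which tends to 81 as n → ∞.
The series converges when 81 · |z − 8| < 1, giving R = 1/81.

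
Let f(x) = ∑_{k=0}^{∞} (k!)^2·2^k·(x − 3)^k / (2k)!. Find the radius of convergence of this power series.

By the ratio test, |a_{k+1}/a_k| = (k+1)²/[(2k+1)·(2k+2)] · 2 → 1/2.
Hence the series converges for |x − 3| < 1/(1/2) = 2, so the radius of convergence is 2.

R = 2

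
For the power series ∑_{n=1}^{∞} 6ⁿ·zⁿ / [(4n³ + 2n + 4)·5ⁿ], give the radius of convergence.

R = 5/6

Apply the ratio test: |a_{n+1}| / |a_n| = [(4n³ + 2n + 4)/(4(n+1)³ + 2(n+1) + 4)] · 6/5, which tends to 6/5 as n → ∞.
The series converges when 6/5 · |z| < 1, giving R = 5/6.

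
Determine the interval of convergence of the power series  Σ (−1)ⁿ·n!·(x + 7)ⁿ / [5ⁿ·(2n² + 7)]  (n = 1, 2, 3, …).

{-7}

By the ratio test, |a_{n+1}/a_n| = (n+1) · 1/5 · (2n² + 7)/(2(n+1)² + 7) → ∞.
The ratio grows without bound, so the series diverges whenever (x + 7) ≠ 0; it converges only at x = -7. R = 0.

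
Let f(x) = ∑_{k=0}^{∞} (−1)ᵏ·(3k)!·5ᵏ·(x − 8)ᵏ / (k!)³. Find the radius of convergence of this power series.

R = 1/135

Apply the ratio test: |a_{k+1}| / |a_k| = (3k+1)·(3k+2)·(3k+3)/(k+1)³ · 5, which tends to 135 as k → ∞.
Convergence for |x − 8| · 135 < 1, i.e. |x − 8| < 1/135. So R = 1/135.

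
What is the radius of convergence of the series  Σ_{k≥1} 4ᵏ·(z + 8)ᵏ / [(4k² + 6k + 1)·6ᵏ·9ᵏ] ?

Ratio test: |a_{k+1}/a_k| = [(4k² + 6k + 1)/(4(k+1)² + 6(k+1) + 1)] · 4/(6·9) → 2/27 as k → ∞.
Thus R = 1/(2/27) = 27/2.

R = 27/2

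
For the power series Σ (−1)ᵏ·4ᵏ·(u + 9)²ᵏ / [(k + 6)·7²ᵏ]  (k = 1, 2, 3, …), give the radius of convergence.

R = 7/2

By the ratio test, |a_{k+1}/a_k| = [(k + 6)/((k+1) + 6)] · 4/49 → 4/49.
Writing y = (u + 9)², the series in y has radius 49/4, so |u + 9| < √(49/4) = 7/2 and R = 7/2.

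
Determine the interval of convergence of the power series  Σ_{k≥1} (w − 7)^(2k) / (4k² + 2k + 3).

The ratio of consecutive coefficients is (4k² + 2k + 3)/(4(k+1)² + 2(k+1) + 3) → 1.
Since the exponent of (w − 7) increases by 2 each term, convergence requires |w − 7|² < 1, hence R = 1.
At w = 8: absolute convergence follows by limit comparison with Σ 1/k².
At w = 6: absolute convergence follows by limit comparison with Σ 1/k².

[6, 8]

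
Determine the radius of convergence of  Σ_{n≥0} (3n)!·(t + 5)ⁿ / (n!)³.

Ratio test: |a_{n+1}/a_n| = (3n+1)·(3n+2)·(3n+3)/(n+1)³ → 27 as n → ∞.
Convergence for |t + 5| · 27 < 1, i.e. |t + 5| < 1/27. So R = 1/27.

R = 1/27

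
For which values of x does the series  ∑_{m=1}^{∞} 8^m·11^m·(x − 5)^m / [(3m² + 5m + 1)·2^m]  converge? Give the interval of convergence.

[219/44, 221/44]

Apply the ratio test: |a_{m+1}| / |a_m| = [(3m² + 5m + 1)/(3(m+1)² + 5(m+1) + 1)] · 8·11/2, which tends to 44 as m → ∞.
Thus R = 1/(44) = 1/44.
Check x = 221/44: the terms are on the order of 1/m², so the series converges absolutely by comparison with the p-series (p = 2 > 1).
When x = 219/44, absolute convergence follows by limit comparison with Σ 1/m².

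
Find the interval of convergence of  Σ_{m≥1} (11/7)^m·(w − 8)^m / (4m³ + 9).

[81/11, 95/11]

Apply the ratio test: |a_{m+1}| / |a_m| = [(4m³ + 9)/(4(m+1)³ + 9)] · 11/7, which tends to 11/7 as m → ∞.
The series converges when 11/7 · |w − 8| < 1, giving R = 7/11.
Endpoint w = 95/11: absolute convergence follows by limit comparison with Σ 1/m³.
Endpoint w = 81/11: the terms are on the order of 1/m³, so the series converges absolutely by comparison with the p-series (p = 3 > 1).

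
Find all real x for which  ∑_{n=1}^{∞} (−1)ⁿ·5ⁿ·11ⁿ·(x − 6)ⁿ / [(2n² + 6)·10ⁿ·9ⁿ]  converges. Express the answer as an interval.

[48/11, 84/11]

Apply the ratio test: |a_{n+1}| / |a_n| = [(2n² + 6)/(2(n+1)² + 6)] · 5·11/(10·9), which tends to 11/18 as n → ∞.
Thus R = 1/(11/18) = 18/11.
At x = 84/11: the series is dominated by a constant times Σ 1/n², which converges (p = 2 > 1).
At x = 48/11: absolute convergence follows by limit comparison with Σ 1/n².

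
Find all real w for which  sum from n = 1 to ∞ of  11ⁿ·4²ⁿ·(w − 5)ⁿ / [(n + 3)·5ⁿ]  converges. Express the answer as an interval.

By the ratio test, |a_{n+1}/a_n| = [(n + 3)/((n+1) + 3)] · 11·16/5 → 176/5.
Thus R = 1/(176/5) = 5/176.
At w = 885/176: the terms behave like c/n; limit comparison with the harmonic series gives divergence.
Check w = 875/176: an alternating series whose terms decrease to 0 in absolute value, so it converges by the Leibniz criterion.

[875/176, 885/176)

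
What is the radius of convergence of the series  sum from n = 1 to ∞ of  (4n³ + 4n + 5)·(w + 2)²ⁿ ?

The ratio of consecutive coefficients is (4(n+1)³ + 4(n+1) + 5)/(4n³ + 4n + 5) → 1.
Successive powers of (w + 2) differ by 2, so the series converges when |w + 2|² · 1 < 1, i.e. |w + 2| < √(1) = 1. So R = 1.

R = 1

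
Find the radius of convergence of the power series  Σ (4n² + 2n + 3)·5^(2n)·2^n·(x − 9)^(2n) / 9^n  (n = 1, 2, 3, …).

The ratio of consecutive coefficients is [(4(n+1)² + 2(n+1) + 3)/(4n² + 2n + 3)] · 25·2/9 → 50/9.
Successive powers of (x − 9) differ by 2, so the series converges when |x − 9|² · 50/9 < 1, i.e. |x − 9| < √(9/50). So R = 3√2/10.

R = 3√2/10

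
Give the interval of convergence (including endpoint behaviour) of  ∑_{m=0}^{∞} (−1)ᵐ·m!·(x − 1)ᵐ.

Apply the ratio test: |a_{m+1}| / |a_m| = (m+1), which tends to ∞ as m → ∞.
The ratio grows without bound, so the series diverges whenever (x − 1) ≠ 0; it converges only at x = 1. R = 0.

{1}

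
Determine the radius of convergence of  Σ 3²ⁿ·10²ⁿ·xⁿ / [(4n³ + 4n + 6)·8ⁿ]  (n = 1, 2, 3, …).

R = 2/225

The ratio of consecutive coefficients is [(4n³ + 4n + 6)/(4(n+1)³ + 4(n+1) + 6)] · 9·100/8 → 225/2.
Convergence for |x| · 225/2 < 1, i.e. |x| < 2/225. So R = 2/225.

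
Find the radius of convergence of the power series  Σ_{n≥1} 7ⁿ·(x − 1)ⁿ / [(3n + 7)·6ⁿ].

R = 6/7

By the ratio test, |a_{n+1}/a_n| = [(3n + 7)/(3(n+1) + 7)] · 7/6 → 7/6.
Convergence for |x − 1| · 7/6 < 1, i.e. |x − 1| < 6/7. So R = 6/7.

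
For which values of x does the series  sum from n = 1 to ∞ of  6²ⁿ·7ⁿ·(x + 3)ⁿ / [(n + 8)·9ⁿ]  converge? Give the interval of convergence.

Ratio test: |a_{n+1}/a_n| = [(n + 8)/((n+1) + 8)] · 36·7/9 → 28 as n → ∞.
Convergence for |x + 3| · 28 < 1, i.e. |x + 3| < 1/28. So R = 1/28.
Endpoint x = -83/28: the terms are asymptotic to a nonzero constant times 1/n, so the series diverges by limit comparison with Σ 1/n.
At x = -85/28: the terms alternate in sign and decrease monotonically to 0 in absolute value (size ~ c/n), so the alternating series test gives convergence.

[-85/28, -83/28)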